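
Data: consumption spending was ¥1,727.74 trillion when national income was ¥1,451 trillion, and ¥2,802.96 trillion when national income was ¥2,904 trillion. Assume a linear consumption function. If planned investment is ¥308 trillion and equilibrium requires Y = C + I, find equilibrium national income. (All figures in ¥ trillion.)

MPC = (2802.96 − 1727.74)/(2904 − 1451) = 1075.22/1453 = 0.74
a = 1727.74 − 0.74(1451) = 654
Equilibrium: Y = 654 + 0.74Y + 308
0.26Y = 962, so Y = 962/0.26 = 3700

Y = 3700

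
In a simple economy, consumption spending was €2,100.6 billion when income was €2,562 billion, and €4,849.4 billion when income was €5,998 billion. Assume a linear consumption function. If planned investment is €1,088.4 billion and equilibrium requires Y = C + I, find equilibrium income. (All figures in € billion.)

MPC = (4849.4 − 2100.6)/(5998 − 2562) = 2748.8/3436 = 0.8
a = 2100.6 − 0.8(2562) = 51
Equilibrium: Y = 51 + 0.8Y + 1088.4
0.2Y = 1139.4, so Y = 1139.4/0.2 = 5697

Y = 5697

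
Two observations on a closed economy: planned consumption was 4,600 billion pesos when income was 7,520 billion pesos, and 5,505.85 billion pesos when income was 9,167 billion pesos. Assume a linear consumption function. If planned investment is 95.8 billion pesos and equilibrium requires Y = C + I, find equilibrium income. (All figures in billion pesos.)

MPC = (5505.85 − 4600)/(9167 − 7520) = 905.85/1647 = 0.55
a = 4600 − 0.55(7520) = 464
Equilibrium: Y = 464 + 0.55Y + 95.8
0.45Y = 559.8, so Y = 559.8/0.45 = 1244

Y = 1244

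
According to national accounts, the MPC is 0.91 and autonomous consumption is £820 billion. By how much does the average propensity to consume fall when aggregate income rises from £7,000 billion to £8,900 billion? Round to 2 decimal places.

At Y = 7000: C = 820 + 0.91(7000) = 7190, APC = 7190/7000 = 1.027
At Y = 8900: C = 8919, APC = 8919/8900 = 1.002
Fall in APC = 1.027 − 1.002 = 0.025 ≈ 0.03

ΔAPC = 0.03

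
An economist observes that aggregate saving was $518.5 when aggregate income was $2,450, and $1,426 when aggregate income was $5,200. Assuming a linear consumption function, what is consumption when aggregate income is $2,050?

MPS = ΔS/ΔY = (1426 − 518.5)/(5200 − 2450) = 907.5/2750 = 0.33
MPC = 1 − MPS = 0.67
Autonomous saving = 518.5 − 0.33(2450) = -290, so a = 290
C = 290 + 0.67(2050) = 290 + 1373.5 = 1663.5

C = 1663.5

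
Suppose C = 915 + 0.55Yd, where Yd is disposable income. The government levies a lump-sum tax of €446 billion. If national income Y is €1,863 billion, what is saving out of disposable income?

S = -277.35

Yd = Y − T = 1863 − 446 = 1417
C = 915 + 0.55(1417) = 915 + 779.35 = 1694.35
S = Yd − C = 1417 − 1694.35 = -277.35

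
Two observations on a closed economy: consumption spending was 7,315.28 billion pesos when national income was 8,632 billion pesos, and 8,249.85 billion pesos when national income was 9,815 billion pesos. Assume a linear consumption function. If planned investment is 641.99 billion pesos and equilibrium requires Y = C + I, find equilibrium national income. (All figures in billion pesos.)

MPC = (8249.85 − 7315.28)/(9815 − 8632) = 934.57/1183 = 0.79
a = 7315.28 − 0.79(8632) = 496
Equilibrium: Y = 496 + 0.79Y + 641.99
0.21Y = 1137.99, so Y = 1137.99/0.21 = 5419

Y = 5419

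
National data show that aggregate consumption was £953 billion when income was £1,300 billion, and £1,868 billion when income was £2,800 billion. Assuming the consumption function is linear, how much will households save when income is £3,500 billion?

S = 1205

MPC = (1868 − 953)/(2800 − 1300) = 915/1500 = 0.61
a = 953 − 0.61(1300) = 953 − 793 = 160
C = 160 + 0.61(3500) = 2295
S = 3500 − 2295 = 1205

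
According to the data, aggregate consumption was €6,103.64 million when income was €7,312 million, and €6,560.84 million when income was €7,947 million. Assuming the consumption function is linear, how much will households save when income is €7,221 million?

S = 1182.88

MPC = (6560.84 − 6103.64)/(7947 − 7312) = 457.2/635 = 0.72
a = 6103.64 − 0.72(7312) = 6103.64 − 5264.64 = 839
C = 839 + 0.72(7221) = 6038.12
S = 7221 − 6038.12 = 1182.88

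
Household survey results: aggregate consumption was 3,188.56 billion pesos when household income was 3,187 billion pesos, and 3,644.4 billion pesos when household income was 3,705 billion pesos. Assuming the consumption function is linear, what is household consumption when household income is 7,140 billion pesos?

MPC = (3644.4 − 3188.56)/(3705 − 3187) = 455.84/518 = 0.88
a = 3188.56 − 0.88(3187) = 3188.56 − 2804.56 = 384
C = 384 + 0.88(7140) = 384 + 6283.2 = 6667.2

C = 6667.2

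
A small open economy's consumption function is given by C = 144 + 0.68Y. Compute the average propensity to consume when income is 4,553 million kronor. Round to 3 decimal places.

C = 144 + 0.68(4553) = 3240.04
APC = C/Y = 3240.04/4553 = 0.712

APC = 0.712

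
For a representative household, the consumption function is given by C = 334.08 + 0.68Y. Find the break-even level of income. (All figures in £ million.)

Y = 1044

At break-even, C = Y: 334.08 + 0.68Y = Y
0.32Y = 334.08, so Y = 334.08/0.32 = 1044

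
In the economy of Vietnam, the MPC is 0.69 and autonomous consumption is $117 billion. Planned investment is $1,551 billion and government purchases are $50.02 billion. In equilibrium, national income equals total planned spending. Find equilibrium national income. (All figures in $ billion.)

Y = 5542

Y = C + I + G = 117 + 0.69Y + 1551 + 50.02
Y − 0.69Y = 1718.02
0.31Y = 1718.02, so Y = 1718.02/0.31 = 5542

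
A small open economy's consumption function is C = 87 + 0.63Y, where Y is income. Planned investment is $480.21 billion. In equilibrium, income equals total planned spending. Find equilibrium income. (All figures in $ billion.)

Y = 1533

Y = C + I = 87 + 0.63Y + 480.21
Y − 0.63Y = 567.21
0.37Y = 567.21, so Y = 567.21/0.37 = 1533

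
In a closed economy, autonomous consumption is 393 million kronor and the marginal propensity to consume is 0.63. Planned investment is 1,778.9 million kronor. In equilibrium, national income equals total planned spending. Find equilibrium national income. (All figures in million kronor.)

Y = 5870

Y = C + I = 393 + 0.63Y + 1778.9
Y − 0.63Y = 2171.9
0.37Y = 2171.9, so Y = 2171.9/0.37 = 5870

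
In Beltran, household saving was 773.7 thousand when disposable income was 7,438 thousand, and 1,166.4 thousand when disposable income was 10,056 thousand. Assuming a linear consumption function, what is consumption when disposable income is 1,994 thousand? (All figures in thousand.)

MPS = ΔS/ΔY = (1166.4 − 773.7)/(10056 − 7438) = 392.7/2618 = 0.15
MPC = 1 − MPS = 0.85
Autonomous saving = 773.7 − 0.15(7438) = -342, so a = 342
C = 342 + 0.85(1994) = 342 + 1694.9 = 2036.9

C = 2036.9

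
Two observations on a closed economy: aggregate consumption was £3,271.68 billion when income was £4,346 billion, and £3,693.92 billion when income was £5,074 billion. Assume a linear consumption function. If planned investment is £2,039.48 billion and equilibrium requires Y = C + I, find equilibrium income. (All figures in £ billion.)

Y = 6644

MPC = (3693.92 − 3271.68)/(5074 − 4346) = 422.24/728 = 0.58
a = 3271.68 − 0.58(4346) = 751
Equilibrium: Y = 751 + 0.58Y + 2039.48
0.42Y = 2790.48, so Y = 2790.48/0.42 = 6644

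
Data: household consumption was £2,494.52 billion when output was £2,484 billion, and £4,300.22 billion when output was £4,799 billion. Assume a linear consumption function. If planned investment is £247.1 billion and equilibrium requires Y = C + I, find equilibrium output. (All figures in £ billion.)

MPC = (4300.22 − 2494.52)/(4799 − 2484) = 1805.7/2315 = 0.78
a = 2494.52 − 0.78(2484) = 557
Equilibrium: Y = 557 + 0.78Y + 247.1
0.22Y = 804.1, so Y = 804.1/0.22 = 3655

Y = 3655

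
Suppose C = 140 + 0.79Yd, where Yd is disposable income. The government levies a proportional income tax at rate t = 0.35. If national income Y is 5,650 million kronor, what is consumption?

Yd = (1 − 0.35)(5650) = 0.65(5650) = 3672.5
C = 140 + 0.79(3672.5) = 140 + 2901.275 = 3041.275

C = 3041.275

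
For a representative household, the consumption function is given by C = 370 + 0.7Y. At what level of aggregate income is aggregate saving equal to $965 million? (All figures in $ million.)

S = Y − C = -370 + 0.3Y
-370 + 0.3Y = 965, so 0.3Y = 1335 and Y = 4450

Y = 4450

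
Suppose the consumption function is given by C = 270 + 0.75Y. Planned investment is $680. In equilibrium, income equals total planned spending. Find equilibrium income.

Y = 3800

Y = C + I = 270 + 0.75Y + 680
Y − 0.75Y = 950
0.25Y = 950, so Y = 950/0.25 = 3800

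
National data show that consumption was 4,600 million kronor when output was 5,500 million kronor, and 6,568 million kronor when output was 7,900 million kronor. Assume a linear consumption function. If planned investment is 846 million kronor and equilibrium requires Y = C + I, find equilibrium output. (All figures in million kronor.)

Y = 5200

MPC = (6568 − 4600)/(7900 − 5500) = 1968/2400 = 0.82
a = 4600 − 0.82(5500) = 90
Equilibrium: Y = 90 + 0.82Y + 846
0.18Y = 936, so Y = 936/0.18 = 5200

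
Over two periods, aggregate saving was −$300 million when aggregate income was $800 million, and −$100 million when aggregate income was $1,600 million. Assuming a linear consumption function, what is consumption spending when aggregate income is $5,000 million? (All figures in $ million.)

C = 4250

MPS = ΔS/ΔY = (-100 − (-300))/(1600 − 800) = 200/800 = 0.25
MPC = 1 − MPS = 0.75
Autonomous saving = -300 − 0.25(800) = -500, so a = 500
C = 500 + 0.75(5000) = 500 + 3750 = 4250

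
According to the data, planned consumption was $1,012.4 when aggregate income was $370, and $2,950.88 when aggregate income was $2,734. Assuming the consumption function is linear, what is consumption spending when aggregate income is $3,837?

C = 3855.34

MPC = (2950.88 − 1012.4)/(2734 − 370) = 1938.48/2364 = 0.82
a = 1012.4 − 0.82(370) = 1012.4 − 303.4 = 709
C = 709 + 0.82(3837) = 709 + 3146.34 = 3855.34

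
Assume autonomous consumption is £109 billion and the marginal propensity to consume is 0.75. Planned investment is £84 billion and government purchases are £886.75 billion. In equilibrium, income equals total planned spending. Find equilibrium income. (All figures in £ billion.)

Y = C + I + G = 109 + 0.75Y + 84 + 886.75
Y − 0.75Y = 1079.75
0.25Y = 1079.75, so Y = 1079.75/0.25 = 4319

Y = 4319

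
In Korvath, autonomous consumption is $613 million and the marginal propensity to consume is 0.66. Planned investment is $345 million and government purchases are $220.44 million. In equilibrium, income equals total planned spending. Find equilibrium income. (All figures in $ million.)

Y = 3466

Y = C + I + G = 613 + 0.66Y + 345 + 220.44
Y − 0.66Y = 1178.44
0.34Y = 1178.44, so Y = 1178.44/0.34 = 3466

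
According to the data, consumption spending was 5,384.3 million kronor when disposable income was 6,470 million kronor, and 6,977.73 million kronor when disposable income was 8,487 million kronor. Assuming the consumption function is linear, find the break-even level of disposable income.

MPC = (6977.73 − 5384.3)/(8487 − 6470) = 1593.43/2017 = 0.79
a = 5384.3 − 0.79(6470) = 5384.3 − 5111.3 = 273
Break-even: Y = a/(1−MPC) = 273/0.21 = 1300

Y = 1300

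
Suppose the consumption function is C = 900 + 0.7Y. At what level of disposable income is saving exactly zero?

At break-even, C = Y: 900 + 0.7Y = Y
0.3Y = 900, so Y = 900/0.3 = 3000

Y = 3000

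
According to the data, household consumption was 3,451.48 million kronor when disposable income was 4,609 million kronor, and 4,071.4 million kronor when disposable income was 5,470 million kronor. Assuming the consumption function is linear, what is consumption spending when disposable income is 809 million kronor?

C = 715.48

MPC = (4071.4 − 3451.48)/(5470 − 4609) = 619.92/861 = 0.72
a = 3451.48 − 0.72(4609) = 3451.48 − 3318.48 = 133
C = 133 + 0.72(809) = 133 + 582.48 = 715.48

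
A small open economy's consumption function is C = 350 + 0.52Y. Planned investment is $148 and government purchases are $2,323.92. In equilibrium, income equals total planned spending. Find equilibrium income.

Y = 5879

Y = C + I + G = 350 + 0.52Y + 148 + 2323.92
Y − 0.52Y = 2821.92
0.48Y = 2821.92, so Y = 2821.92/0.48 = 5879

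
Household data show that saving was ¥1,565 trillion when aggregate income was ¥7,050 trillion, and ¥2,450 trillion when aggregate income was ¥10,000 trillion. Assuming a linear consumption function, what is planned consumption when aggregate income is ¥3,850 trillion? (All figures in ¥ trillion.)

MPS = ΔS/ΔY = (2450 − 1565)/(10000 − 7050) = 885/2950 = 0.3
MPC = 1 − MPS = 0.7
Autonomous saving = 1565 − 0.3(7050) = -550, so a = 550
C = 550 + 0.7(3850) = 550 + 2695 = 3245

C = 3245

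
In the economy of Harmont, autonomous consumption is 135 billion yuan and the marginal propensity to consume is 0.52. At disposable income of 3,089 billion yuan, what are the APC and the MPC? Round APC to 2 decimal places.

MPC = 0.52 (the slope of the consumption function)
C = 135 + 0.52(3089) = 1741.28, so APC = 1741.28/3089 = 0.56

APC = 0.56; MPC = 0.52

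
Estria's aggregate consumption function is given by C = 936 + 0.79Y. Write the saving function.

S = -936 + 0.21Y

S = Y − C = Y − (936 + 0.79Y) = -936 + (1 − 0.79)Y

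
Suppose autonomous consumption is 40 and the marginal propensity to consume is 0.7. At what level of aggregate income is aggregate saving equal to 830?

Y = 2900

S = Y − C = -40 + 0.3Y
-40 + 0.3Y = 830, so 0.3Y = 870 and Y = 2900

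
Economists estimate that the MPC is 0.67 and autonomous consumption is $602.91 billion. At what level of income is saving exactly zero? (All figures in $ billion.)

At break-even, C = Y: 602.91 + 0.67Y = Y
0.33Y = 602.91, so Y = 602.91/0.33 = 1827

Y = 1827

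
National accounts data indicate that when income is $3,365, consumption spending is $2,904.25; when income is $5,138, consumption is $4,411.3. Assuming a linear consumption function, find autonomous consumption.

MPC = ΔC/ΔY = (4411.3 − 2904.25)/(5138 − 3365) = 1507.05/1773 = 0.85
a = C − MPC·Y = 2904.25 − 0.85(3365) = 2904.25 − 2860.25 = 44

a = 44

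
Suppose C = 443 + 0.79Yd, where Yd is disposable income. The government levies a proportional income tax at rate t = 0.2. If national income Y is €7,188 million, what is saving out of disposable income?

Yd = (1 − 0.2)(7188) = 0.8(7188) = 5750.4
C = 443 + 0.79(5750.4) = 443 + 4542.816 = 4985.816
S = Yd − C = 5750.4 − 4985.816 = 764.584

S = 764.584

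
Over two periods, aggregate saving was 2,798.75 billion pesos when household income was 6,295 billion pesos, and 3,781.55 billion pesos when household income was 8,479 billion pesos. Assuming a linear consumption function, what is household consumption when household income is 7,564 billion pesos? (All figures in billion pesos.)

MPS = ΔS/ΔY = (3781.55 − 2798.75)/(8479 − 6295) = 982.8/2184 = 0.45
MPC = 1 − MPS = 0.55
Autonomous saving = 2798.75 − 0.45(6295) = -34, so a = 34
C = 34 + 0.55(7564) = 34 + 4160.2 = 4194.2

C = 4194.2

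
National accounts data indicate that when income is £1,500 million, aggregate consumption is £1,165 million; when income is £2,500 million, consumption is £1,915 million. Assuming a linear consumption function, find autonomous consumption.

MPC = ΔC/ΔY = (1915 − 1165)/(2500 − 1500) = 750/1000 = 0.75
a = C − MPC·Y = 1165 − 0.75(1500) = 1165 − 1125 = 40

a = 40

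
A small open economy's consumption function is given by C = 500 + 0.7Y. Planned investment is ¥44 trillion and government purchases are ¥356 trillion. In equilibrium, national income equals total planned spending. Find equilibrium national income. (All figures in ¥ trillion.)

Y = 3000

Y = C + I + G = 500 + 0.7Y + 44 + 356
Y − 0.7Y = 900
0.3Y = 900, so Y = 900/0.3 = 3000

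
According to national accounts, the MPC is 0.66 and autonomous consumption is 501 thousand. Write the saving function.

S = Y − C = Y − (501 + 0.66Y) = -501 + (1 − 0.66)Y

S = -501 + 0.34Y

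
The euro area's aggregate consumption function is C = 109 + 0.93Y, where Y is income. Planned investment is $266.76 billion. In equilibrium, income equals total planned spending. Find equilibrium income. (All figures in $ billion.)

Y = 5368

Y = C + I = 109 + 0.93Y + 266.76
Y − 0.93Y = 375.76
0.07Y = 375.76, so Y = 375.76/0.07 = 5368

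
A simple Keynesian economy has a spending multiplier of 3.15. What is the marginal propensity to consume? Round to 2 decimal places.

MPC = 0.68

k = 1/(1 − MPC), so 1 − MPC = 1/k = 1/3.15 = 0.3175
MPC = 1 − 0.3175 = 0.68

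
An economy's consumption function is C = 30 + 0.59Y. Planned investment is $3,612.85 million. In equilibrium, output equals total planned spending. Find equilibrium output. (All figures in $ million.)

Y = C + I = 30 + 0.59Y + 3612.85
Y − 0.59Y = 3642.85
0.41Y = 3642.85, so Y = 3642.85/0.41 = 8885

Y = 8885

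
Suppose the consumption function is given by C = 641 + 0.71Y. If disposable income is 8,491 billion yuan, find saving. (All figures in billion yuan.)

S = 1821.39

C = 641 + 0.71(8491) = 641 + 6028.61 = 6669.61
S = Y − C = 8491 − 6669.61 = 1821.39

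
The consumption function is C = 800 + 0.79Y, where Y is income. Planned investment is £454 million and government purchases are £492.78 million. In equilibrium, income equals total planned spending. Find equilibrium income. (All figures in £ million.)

Y = C + I + G = 800 + 0.79Y + 454 + 492.78
Y − 0.79Y = 1746.78
0.21Y = 1746.78, so Y = 1746.78/0.21 = 8318

Y = 8318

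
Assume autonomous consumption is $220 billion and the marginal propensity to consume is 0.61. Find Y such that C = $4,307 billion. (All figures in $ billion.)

220 + 0.61Y = 4307
0.61Y = 4087, so Y = 4087/0.61 = 6700

Y = 6700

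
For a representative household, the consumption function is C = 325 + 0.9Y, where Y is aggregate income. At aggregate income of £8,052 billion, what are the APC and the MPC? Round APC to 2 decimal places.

MPC = 0.9 (the slope of the consumption function)
C = 325 + 0.9(8052) = 7571.8, so APC = 7571.8/8052 = 0.94

APC = 0.94; MPC = 0.9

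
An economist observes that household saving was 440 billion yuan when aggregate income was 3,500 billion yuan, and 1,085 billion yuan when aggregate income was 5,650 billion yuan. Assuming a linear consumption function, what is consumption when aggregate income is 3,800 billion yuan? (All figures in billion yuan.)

C = 3270

MPS = ΔS/ΔY = (1085 − 440)/(5650 − 3500) = 645/2150 = 0.3
MPC = 1 − MPS = 0.7
Autonomous saving = 440 − 0.3(3500) = -610, so a = 610
C = 610 + 0.7(3800) = 610 + 2660 = 3270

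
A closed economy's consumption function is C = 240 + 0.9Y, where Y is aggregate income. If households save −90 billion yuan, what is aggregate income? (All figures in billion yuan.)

S = Y − C = -240 + 0.1Y
-240 + 0.1Y = -90, so 0.1Y = 150 and Y = 1500

Y = 1500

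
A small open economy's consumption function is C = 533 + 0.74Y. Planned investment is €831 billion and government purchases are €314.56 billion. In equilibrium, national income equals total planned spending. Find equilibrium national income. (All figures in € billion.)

Y = 6456

Y = C + I + G = 533 + 0.74Y + 831 + 314.56
Y − 0.74Y = 1678.56
0.26Y = 1678.56, so Y = 1678.56/0.26 = 6456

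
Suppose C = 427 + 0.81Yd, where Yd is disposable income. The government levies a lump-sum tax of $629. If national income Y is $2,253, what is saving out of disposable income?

S = -118.44

Yd = Y − T = 2253 − 629 = 1624
C = 427 + 0.81(1624) = 427 + 1315.44 = 1742.44
S = Yd − C = 1624 − 1742.44 = -118.44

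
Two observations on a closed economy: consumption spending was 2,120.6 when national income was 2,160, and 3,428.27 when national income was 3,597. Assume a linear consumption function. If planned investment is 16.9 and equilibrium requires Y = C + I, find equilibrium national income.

Y = 1910

MPC = (3428.27 − 2120.6)/(3597 − 2160) = 1307.67/1437 = 0.91
a = 2120.6 − 0.91(2160) = 155
Equilibrium: Y = 155 + 0.91Y + 16.9
0.09Y = 171.9, so Y = 171.9/0.09 = 1910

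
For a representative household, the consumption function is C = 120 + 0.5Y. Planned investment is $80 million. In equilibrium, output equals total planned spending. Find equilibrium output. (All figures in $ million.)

Y = C + I = 120 + 0.5Y + 80
Y − 0.5Y = 200
0.5Y = 200, so Y = 200/0.5 = 400

Y = 400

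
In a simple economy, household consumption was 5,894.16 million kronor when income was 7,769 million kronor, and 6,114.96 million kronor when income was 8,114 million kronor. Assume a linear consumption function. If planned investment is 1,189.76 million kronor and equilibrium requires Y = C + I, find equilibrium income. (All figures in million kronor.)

Y = 5866

MPC = (6114.96 − 5894.16)/(8114 − 7769) = 220.8/345 = 0.64
a = 5894.16 − 0.64(7769) = 922
Equilibrium: Y = 922 + 0.64Y + 1189.76
0.36Y = 2111.76, so Y = 2111.76/0.36 = 5866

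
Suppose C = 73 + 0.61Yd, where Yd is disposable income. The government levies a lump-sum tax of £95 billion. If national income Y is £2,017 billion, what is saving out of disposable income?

S = 676.58

Yd = Y − T = 2017 − 95 = 1922
C = 73 + 0.61(1922) = 73 + 1172.42 = 1245.42
S = Yd − C = 1922 − 1245.42 = 676.58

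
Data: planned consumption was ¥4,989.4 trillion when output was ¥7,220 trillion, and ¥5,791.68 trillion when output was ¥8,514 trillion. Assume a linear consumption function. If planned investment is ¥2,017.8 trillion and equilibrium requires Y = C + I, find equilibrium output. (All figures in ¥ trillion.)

Y = 6660

MPC = (5791.68 − 4989.4)/(8514 − 7220) = 802.28/1294 = 0.62
a = 4989.4 − 0.62(7220) = 513
Equilibrium: Y = 513 + 0.62Y + 2017.8
0.38Y = 2530.8, so Y = 2530.8/0.38 = 6660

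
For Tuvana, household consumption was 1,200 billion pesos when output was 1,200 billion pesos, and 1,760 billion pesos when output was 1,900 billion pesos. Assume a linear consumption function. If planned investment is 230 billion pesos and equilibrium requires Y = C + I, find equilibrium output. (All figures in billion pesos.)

MPC = (1760 − 1200)/(1900 − 1200) = 560/700 = 0.8
a = 1200 − 0.8(1200) = 240
Equilibrium: Y = 240 + 0.8Y + 230
0.2Y = 470, so Y = 470/0.2 = 2350

Y = 2350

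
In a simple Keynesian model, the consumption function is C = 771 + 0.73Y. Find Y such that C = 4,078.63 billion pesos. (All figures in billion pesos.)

Y = 4531

771 + 0.73Y = 4078.63
0.73Y = 3307.63, so Y = 3307.63/0.73 = 4531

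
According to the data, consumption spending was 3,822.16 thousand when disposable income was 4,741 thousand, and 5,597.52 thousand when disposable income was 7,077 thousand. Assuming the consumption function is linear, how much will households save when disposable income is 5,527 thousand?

S = 1107.48

MPC = (5597.52 − 3822.16)/(7077 − 4741) = 1775.36/2336 = 0.76
a = 3822.16 − 0.76(4741) = 3822.16 − 3603.16 = 219
C = 219 + 0.76(5527) = 4419.52
S = 5527 − 4419.52 = 1107.48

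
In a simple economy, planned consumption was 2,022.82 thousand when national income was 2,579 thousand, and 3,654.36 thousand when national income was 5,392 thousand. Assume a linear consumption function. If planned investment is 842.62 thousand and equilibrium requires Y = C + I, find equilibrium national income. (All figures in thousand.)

Y = 3261

MPC = (3654.36 − 2022.82)/(5392 − 2579) = 1631.54/2813 = 0.58
a = 2022.82 − 0.58(2579) = 527
Equilibrium: Y = 527 + 0.58Y + 842.62
0.42Y = 1369.62, so Y = 1369.62/0.42 = 3261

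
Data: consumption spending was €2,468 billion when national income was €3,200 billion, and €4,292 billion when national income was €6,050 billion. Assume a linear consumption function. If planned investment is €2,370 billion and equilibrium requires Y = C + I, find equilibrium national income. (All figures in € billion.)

MPC = (4292 − 2468)/(6050 − 3200) = 1824/2850 = 0.64
a = 2468 − 0.64(3200) = 420
Equilibrium: Y = 420 + 0.64Y + 2370
0.36Y = 2790, so Y = 2790/0.36 = 7750

Y = 7750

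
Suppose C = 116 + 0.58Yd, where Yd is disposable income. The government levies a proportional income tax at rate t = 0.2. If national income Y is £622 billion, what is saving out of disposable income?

Yd = (1 − 0.2)(622) = 0.8(622) = 497.6
C = 116 + 0.58(497.6) = 116 + 288.608 = 404.608
S = Yd − C = 497.6 − 404.608 = 92.992

S = 92.992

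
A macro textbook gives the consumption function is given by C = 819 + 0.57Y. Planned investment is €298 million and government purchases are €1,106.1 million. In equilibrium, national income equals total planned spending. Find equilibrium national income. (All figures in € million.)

Y = 5170

Y = C + I + G = 819 + 0.57Y + 298 + 1106.1
Y − 0.57Y = 2223.1
0.43Y = 2223.1, so Y = 2223.1/0.43 = 5170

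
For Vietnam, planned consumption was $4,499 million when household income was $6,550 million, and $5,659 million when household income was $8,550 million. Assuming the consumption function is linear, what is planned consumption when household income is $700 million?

MPC = (5659 − 4499)/(8550 − 6550) = 1160/2000 = 0.58
a = 4499 − 0.58(6550) = 4499 − 3799 = 700
C = 700 + 0.58(700) = 700 + 406 = 1106

C = 1106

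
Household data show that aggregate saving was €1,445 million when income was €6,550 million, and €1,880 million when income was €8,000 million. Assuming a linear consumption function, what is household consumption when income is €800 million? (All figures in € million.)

C = 1080

MPS = ΔS/ΔY = (1880 − 1445)/(8000 − 6550) = 435/1450 = 0.3
MPC = 1 − MPS = 0.7
Autonomous saving = 1445 − 0.3(6550) = -520, so a = 520
C = 520 + 0.7(800) = 520 + 560 = 1080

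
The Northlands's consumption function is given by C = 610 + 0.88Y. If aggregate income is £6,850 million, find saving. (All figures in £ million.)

C = 610 + 0.88(6850) = 610 + 6028 = 6638
S = Y − C = 6850 − 6638 = 212

S = 212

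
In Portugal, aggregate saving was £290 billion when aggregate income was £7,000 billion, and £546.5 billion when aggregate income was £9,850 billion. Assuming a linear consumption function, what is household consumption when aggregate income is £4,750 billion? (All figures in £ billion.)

C = 4662.5

MPS = ΔS/ΔY = (546.5 − 290)/(9850 − 7000) = 256.5/2850 = 0.09
MPC = 1 − MPS = 0.91
Autonomous saving = 290 − 0.09(7000) = -340, so a = 340
C = 340 + 0.91(4750) = 340 + 4322.5 = 4662.5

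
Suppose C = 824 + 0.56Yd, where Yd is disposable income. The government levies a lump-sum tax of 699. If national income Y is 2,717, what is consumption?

Yd = Y − T = 2717 − 699 = 2018
C = 824 + 0.56(2018) = 824 + 1130.08 = 1954.08

C = 1954.08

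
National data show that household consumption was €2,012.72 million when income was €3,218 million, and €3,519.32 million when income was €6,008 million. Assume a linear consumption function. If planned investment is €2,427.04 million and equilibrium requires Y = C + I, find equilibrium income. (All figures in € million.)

Y = 5874

MPC = (3519.32 − 2012.72)/(6008 − 3218) = 1506.6/2790 = 0.54
a = 2012.72 − 0.54(3218) = 275
Equilibrium: Y = 275 + 0.54Y + 2427.04
0.46Y = 2702.04, so Y = 2702.04/0.46 = 5874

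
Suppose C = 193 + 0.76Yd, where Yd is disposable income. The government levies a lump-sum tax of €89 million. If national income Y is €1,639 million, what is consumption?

Yd = Y − T = 1639 − 89 = 1550
C = 193 + 0.76(1550) = 193 + 1178 = 1371

C = 1371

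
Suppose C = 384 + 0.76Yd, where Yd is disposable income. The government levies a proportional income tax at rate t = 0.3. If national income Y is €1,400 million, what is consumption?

C = 1128.8

Yd = (1 − 0.3)(1400) = 0.7(1400) = 980
C = 384 + 0.76(980) = 384 + 744.8 = 1128.8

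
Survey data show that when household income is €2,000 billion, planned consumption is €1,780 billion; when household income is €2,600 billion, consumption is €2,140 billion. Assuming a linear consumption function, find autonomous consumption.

a = 580

MPC = ΔC/ΔY = (2140 − 1780)/(2600 − 2000) = 360/600 = 0.6
a = C − MPC·Y = 1780 − 0.6(2000) = 1780 − 1200 = 580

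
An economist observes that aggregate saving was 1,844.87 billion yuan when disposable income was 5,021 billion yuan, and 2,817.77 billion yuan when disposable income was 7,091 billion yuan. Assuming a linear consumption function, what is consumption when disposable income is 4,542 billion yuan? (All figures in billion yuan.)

MPS = ΔS/ΔY = (2817.77 − 1844.87)/(7091 − 5021) = 972.9/2070 = 0.47
MPC = 1 − MPS = 0.53
Autonomous saving = 1844.87 − 0.47(5021) = -515, so a = 515
C = 515 + 0.53(4542) = 515 + 2407.26 = 2922.26

C = 2922.26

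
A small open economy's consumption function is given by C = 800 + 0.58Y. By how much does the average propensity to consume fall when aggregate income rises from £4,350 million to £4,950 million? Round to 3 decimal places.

ΔAPC = 0.022

At Y = 4350: C = 800 + 0.58(4350) = 3323, APC = 3323/4350 = 0.7639
At Y = 4950: C = 3671, APC = 3671/4950 = 0.7416
Fall in APC = 0.7639 − 0.7416 = 0.0223 ≈ 0.022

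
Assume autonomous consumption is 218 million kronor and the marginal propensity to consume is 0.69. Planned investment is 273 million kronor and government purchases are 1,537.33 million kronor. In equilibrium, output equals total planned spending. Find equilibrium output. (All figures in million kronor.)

Y = 6543

Y = C + I + G = 218 + 0.69Y + 273 + 1537.33
Y − 0.69Y = 2028.33
0.31Y = 2028.33, so Y = 2028.33/0.31 = 6543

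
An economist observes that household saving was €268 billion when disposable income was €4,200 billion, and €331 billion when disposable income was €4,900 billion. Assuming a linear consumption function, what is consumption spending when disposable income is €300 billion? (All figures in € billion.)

MPS = ΔS/ΔY = (331 − 268)/(4900 − 4200) = 63/700 = 0.09
MPC = 1 − MPS = 0.91
Autonomous saving = 268 − 0.09(4200) = -110, so a = 110
C = 110 + 0.91(300) = 110 + 273 = 383

C = 383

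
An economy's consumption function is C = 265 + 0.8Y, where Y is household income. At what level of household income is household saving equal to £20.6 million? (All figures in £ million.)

Y = 1428

S = Y − C = -265 + 0.2Y
-265 + 0.2Y = 20.6, so 0.2Y = 285.6 and Y = 1428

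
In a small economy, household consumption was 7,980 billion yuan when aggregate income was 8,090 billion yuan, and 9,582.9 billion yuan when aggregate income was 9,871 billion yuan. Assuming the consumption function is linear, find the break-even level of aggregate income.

Y = 6990

MPC = (9582.9 − 7980)/(9871 − 8090) = 1602.9/1781 = 0.9
a = 7980 − 0.9(8090) = 7980 − 7281 = 699
Break-even: Y = a/(1−MPC) = 699/0.1 = 6990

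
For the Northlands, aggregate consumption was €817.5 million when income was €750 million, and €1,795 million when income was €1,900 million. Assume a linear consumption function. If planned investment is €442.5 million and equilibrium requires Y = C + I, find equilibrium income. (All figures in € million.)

Y = 4150

MPC = (1795 − 817.5)/(1900 − 750) = 977.5/1150 = 0.85
a = 817.5 − 0.85(750) = 180
Equilibrium: Y = 180 + 0.85Y + 442.5
0.15Y = 622.5, so Y = 622.5/0.15 = 4150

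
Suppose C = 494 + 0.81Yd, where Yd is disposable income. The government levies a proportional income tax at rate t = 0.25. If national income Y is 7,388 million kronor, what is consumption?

C = 4982.21

Yd = (1 − 0.25)(7388) = 0.75(7388) = 5541
C = 494 + 0.81(5541) = 494 + 4488.21 = 4982.21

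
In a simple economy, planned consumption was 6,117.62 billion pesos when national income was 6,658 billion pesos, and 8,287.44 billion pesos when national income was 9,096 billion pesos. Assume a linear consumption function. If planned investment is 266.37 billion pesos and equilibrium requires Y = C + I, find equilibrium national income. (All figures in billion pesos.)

Y = 4167

MPC = (8287.44 − 6117.62)/(9096 − 6658) = 2169.82/2438 = 0.89
a = 6117.62 − 0.89(6658) = 192
Equilibrium: Y = 192 + 0.89Y + 266.37
0.11Y = 458.37, so Y = 458.37/0.11 = 4167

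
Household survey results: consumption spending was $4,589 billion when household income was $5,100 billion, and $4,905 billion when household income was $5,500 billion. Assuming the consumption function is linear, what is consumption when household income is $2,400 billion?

MPC = (4905 − 4589)/(5500 − 5100) = 316/400 = 0.79
a = 4589 − 0.79(5100) = 4589 − 4029 = 560
C = 560 + 0.79(2400) = 560 + 1896 = 2456

C = 2456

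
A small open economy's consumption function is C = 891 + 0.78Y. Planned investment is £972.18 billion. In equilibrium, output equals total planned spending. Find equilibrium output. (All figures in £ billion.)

Y = 8469

Y = C + I = 891 + 0.78Y + 972.18
Y − 0.78Y = 1863.18
0.22Y = 1863.18, so Y = 1863.18/0.22 = 8469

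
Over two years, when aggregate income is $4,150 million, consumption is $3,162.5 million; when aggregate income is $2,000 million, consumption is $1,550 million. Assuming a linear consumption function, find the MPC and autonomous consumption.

MPC = 0.75; a = 50

MPC = ΔC/ΔY = (3162.5 − 1550)/(4150 − 2000) = 1612.5/2150 = 0.75
a = C − MPC·Y = 1550 − 0.75(2000) = 1550 − 1500 = 50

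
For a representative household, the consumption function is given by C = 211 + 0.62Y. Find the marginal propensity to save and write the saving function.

MPS = 0.38; S = -211 + 0.38Y

MPS = 1 − MPC = 1 − 0.62 = 0.38
S = Y − C = -211 + 0.38Y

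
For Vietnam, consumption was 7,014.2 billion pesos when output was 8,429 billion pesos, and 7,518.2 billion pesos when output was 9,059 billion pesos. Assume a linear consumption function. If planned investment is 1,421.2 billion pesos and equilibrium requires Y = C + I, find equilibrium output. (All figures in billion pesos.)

MPC = (7518.2 − 7014.2)/(9059 − 8429) = 504/630 = 0.8
a = 7014.2 − 0.8(8429) = 271
Equilibrium: Y = 271 + 0.8Y + 1421.2
0.2Y = 1692.2, so Y = 1692.2/0.2 = 8461

Y = 8461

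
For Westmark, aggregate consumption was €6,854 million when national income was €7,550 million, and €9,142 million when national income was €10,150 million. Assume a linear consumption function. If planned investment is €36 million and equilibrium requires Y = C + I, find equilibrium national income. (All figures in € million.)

MPC = (9142 − 6854)/(10150 − 7550) = 2288/2600 = 0.88
a = 6854 − 0.88(7550) = 210
Equilibrium: Y = 210 + 0.88Y + 36
0.12Y = 246, so Y = 246/0.12 = 2050

Y = 2050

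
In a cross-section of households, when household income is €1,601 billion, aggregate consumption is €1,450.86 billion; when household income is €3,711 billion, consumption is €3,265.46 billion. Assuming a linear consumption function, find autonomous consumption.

MPC = ΔC/ΔY = (3265.46 − 1450.86)/(3711 − 1601) = 1814.6/2110 = 0.86
a = C − MPC·Y = 1450.86 − 0.86(1601) = 1450.86 − 1376.86 = 74

a = 74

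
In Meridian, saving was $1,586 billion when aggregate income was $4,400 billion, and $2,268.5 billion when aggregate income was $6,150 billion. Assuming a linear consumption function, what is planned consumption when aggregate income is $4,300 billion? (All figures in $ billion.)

MPS = ΔS/ΔY = (2268.5 − 1586)/(6150 − 4400) = 682.5/1750 = 0.39
MPC = 1 − MPS = 0.61
Autonomous saving = 1586 − 0.39(4400) = -130, so a = 130
C = 130 + 0.61(4300) = 130 + 2623 = 2753

C = 2753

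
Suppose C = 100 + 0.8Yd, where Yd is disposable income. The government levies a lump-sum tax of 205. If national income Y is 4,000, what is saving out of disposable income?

S = 659

Yd = Y − T = 4000 − 205 = 3795
C = 100 + 0.8(3795) = 100 + 3036 = 3136
S = Yd − C = 3795 − 3136 = 659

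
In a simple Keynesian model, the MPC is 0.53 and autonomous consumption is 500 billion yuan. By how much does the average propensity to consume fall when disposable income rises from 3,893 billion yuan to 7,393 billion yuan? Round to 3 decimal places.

At Y = 3893: C = 500 + 0.53(3893) = 2563.29, APC = 2563.29/3893 = 0.6584
At Y = 7393: C = 4418.29, APC = 4418.29/7393 = 0.5976
Fall in APC = 0.6584 − 0.5976 = 0.0608 ≈ 0.061

ΔAPC = 0.061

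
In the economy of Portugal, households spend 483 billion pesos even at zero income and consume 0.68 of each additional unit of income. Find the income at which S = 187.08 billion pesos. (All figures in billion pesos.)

Y = 2094

S = Y − C = -483 + 0.32Y
-483 + 0.32Y = 187.08, so 0.32Y = 670.08 and Y = 2094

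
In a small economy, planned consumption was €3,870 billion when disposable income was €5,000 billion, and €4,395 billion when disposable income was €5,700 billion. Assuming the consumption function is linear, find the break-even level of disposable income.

Y = 480

MPC = (4395 − 3870)/(5700 − 5000) = 525/700 = 0.75
a = 3870 − 0.75(5000) = 3870 − 3750 = 120
Break-even: Y = a/(1−MPC) = 120/0.25 = 480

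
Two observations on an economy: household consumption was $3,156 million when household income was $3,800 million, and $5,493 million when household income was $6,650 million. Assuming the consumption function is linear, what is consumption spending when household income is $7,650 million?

C = 6313

MPC = (5493 − 3156)/(6650 − 3800) = 2337/2850 = 0.82
a = 3156 − 0.82(3800) = 3156 − 3116 = 40
C = 40 + 0.82(7650) = 40 + 6273 = 6313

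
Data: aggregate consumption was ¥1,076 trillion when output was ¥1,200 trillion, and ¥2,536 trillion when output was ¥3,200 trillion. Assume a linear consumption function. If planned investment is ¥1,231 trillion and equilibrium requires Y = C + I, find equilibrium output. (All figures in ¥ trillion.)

Y = 5300

MPC = (2536 − 1076)/(3200 − 1200) = 1460/2000 = 0.73
a = 1076 − 0.73(1200) = 200
Equilibrium: Y = 200 + 0.73Y + 1231
0.27Y = 1431, so Y = 1431/0.27 = 5300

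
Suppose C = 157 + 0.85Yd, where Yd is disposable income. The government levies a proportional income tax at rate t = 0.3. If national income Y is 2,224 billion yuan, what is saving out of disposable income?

Yd = (1 − 0.3)(2224) = 0.7(2224) = 1556.8
C = 157 + 0.85(1556.8) = 157 + 1323.28 = 1480.28
S = Yd − C = 1556.8 − 1480.28 = 76.52

S = 76.52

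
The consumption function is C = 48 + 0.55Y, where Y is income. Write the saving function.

S = -48 + 0.45Y

S = Y − C = Y − (48 + 0.55Y) = -48 + (1 − 0.55)Y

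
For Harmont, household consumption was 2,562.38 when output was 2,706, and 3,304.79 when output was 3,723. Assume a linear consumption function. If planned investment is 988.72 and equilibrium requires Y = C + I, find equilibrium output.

MPC = (3304.79 − 2562.38)/(3723 − 2706) = 742.41/1017 = 0.73
a = 2562.38 − 0.73(2706) = 587
Equilibrium: Y = 587 + 0.73Y + 988.72
0.27Y = 1575.72, so Y = 1575.72/0.27 = 5836

Y = 5836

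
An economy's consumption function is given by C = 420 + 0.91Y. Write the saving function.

S = Y − C = Y − (420 + 0.91Y) = -420 + (1 − 0.91)Y

S = -420 + 0.09Y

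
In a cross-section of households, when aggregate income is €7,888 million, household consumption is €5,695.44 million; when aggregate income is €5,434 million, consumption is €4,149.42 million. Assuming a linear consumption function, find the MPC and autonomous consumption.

MPC = 0.63; a = 726

MPC = ΔC/ΔY = (5695.44 − 4149.42)/(7888 − 5434) = 1546.02/2454 = 0.63
a = C − MPC·Y = 4149.42 − 0.63(5434) = 4149.42 − 3423.42 = 726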